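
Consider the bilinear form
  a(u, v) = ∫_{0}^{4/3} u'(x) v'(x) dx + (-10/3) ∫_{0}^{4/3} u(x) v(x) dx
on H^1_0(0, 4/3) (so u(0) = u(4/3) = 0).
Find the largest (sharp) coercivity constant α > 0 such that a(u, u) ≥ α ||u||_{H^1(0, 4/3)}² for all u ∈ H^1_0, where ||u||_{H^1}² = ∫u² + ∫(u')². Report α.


α = (-160 + 27*π^2)/(3*(16 + 9*π^2))

Coercivity of a(·,·) on H^1_0(0, 4/3) means a(u, u) ≥ α ||u||_{H^1}² for every u ∈ H^1_0.
The interval has length L = 4/3, and Poincaré/coercivity depend only on L. Here a(u, u) = ∫(u')² + (-10/3)·∫u².
Here c = -10/3 < 0 with |c| < (π/L)² = 9*π^2/16, so coercivity still holds. The condition a(u,u) ≥ α||u||_{H^1}² reads (1−α)∫(u')² ≥ (α−c)∫u². Any admissible α is ≤ 1 (rapidly oscillating u have ∫u²/∫(u')² → 0), and α = 1 would force 0 ≥ (1−c)∫u², impossible since c < 1; so 1−α > 0. By the sharp Poincaré inequality on H^1_0 of an interval of length L, ∫(u')² ≥ (π/L)²∫u² with equality for the first sine mode sin(π(x−x₀)/L) (x₀ the left endpoint), so the inequality holds for all u iff (1−α)(π/L)² ≥ α − c, i.e. α ≤ ((π/L)² + c)/((π/L)² + 1) = (1 + c(L/π)²)/(1 + (L/π)²). (Direct route, valid since c ≤ 0: Poincaré gives c∫u² ≥ c(L/π)²∫(u')², so a(u,u) ≥ (1 + c(L/π)²)∫(u')², while ||u||_{H^1}² ≤ (1 + (L/π)²)∫(u')²; dividing yields the same α.) With (π/L)² = 9*π^2/16 and c = -10/3, the largest admissible constant is α = ((π/L)² + c)/((π/L)² + 1).
Simplifying, α = (-160 + 27*π^2)/(3*(16 + 9*π^2)).


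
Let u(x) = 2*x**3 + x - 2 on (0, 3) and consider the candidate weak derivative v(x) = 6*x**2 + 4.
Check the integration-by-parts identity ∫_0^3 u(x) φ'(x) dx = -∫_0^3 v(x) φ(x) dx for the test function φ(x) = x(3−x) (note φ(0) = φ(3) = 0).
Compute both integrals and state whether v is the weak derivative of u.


LHS = -387/5, RHS = -909/10. No, v is not the weak derivative of u.

u(x) = 2*x**3 + x - 2, classical derivative u'(x) = 6*x**2 + 1.
φ(x) = x(3−x), so φ'(x) = 3 - 2*x.
Note φ(0) = φ(3) = 0, so the boundary term u·φ vanishes.
LHS = ∫_0^3 u(x) φ'(x) dx = ∫_0^3 (-4*x^4 + 6*x^3 - 2*x^2 + 7*x - 6) dx. Term by term:
  ∫_0^3 -4*x^4 dx = -972/5;  ∫_0^3 6*x^3 dx = 243/2;  ∫_0^3 -2*x^2 dx = -18;
  ∫_0^3 7*x dx = 63/2;  ∫_0^3 -6 dx = -18.
Sum: -972/5 + 243/2 − 18 + 63/2 − 18 = -387/5.
So LHS = -387/5.
∫_0^3 v(x) φ(x) dx = ∫_0^3 (-6*x^4 + 18*x^3 - 4*x^2 + 12*x) dx. Term by term:
  ∫_0^3 -6*x^4 dx = -1458/5;  ∫_0^3 18*x^3 dx = 729/2;  ∫_0^3 -4*x^2 dx = -36;
  ∫_0^3 12*x dx = 54.
Sum: -1458/5 + 729/2 − 36 + 54 = 909/10.
So RHS = -∫_0^3 v(x) φ(x) dx = -909/10.
LHS − RHS = 27/2 ≠ 0, so the identity fails.
(For a valid weak derivative the identity must hold for EVERY test function, in particular this one. The failure shows v is NOT the weak derivative of u.)
Correct weak derivative would be u'(x) = 6*x**2 + 1.


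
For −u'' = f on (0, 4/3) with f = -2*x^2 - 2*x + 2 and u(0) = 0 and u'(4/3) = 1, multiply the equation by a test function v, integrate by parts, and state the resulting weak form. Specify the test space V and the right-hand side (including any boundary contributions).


V = {v ∈ H^1(0, 4/3) : v(0) = 0} (test functions vanish at x = 0 where u is specified); weak form: ∫_0^4/3 u'v' dx = ∫_0^4/3 (-2*x^2 - 2*x + 2) v dx + v(4/3) for all v ∈ V.

Multiply both sides by a test function v and integrate from 0 to 4/3:
  ∫_0^4/3 −u''(x) v(x) dx = ∫_0^4/3 f(x) v(x) dx.
Integrate the LHS by parts once:
  ∫_0^4/3 −u'' v dx = −[u'(x) v(x)]_0^4/3 + ∫_0^4/3 u'(x) v'(x) dx.
Thus ∫_0^4/3 u'(x) v'(x) dx = ∫_0^4/3 f(x) v(x) dx + [u'(x) v(x)]_0^4/3.
Choose V so that boundary terms are either known or forced to vanish.
Mixed BC: u(0) = 0 (Dirichlet) and u'(4/3) = 1 (Neumann). Define V = {v ∈ H^1(0, 4/3) : v(0) = 0}. Then [u' v]_0^4/3 = u'(4/3)·v(4/3) − u'(0)·0 = v(4/3).
Weak formulation: find u (satisfying any essential BC) such that ∫_0^4/3 u'(x) v'(x) dx = ∫_0^4/3 f v dx + v(4/3) for all v ∈ V (Dirichlet at 0 absorbed into V; Neumann datum at x = 4/3 contributes the boundary term).
Substituting f(x) = -2*x^2 - 2*x + 2, the right-hand side is ∫_0^4/3 (-2*x^2 - 2*x + 2) v dx + v(4/3).


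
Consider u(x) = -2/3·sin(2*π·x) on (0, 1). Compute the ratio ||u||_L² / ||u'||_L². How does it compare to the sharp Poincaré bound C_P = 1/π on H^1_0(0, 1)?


||u||_L² / ||u'||_L² = 1/(2*π) < C_P = 1/π.

u(x) = -2/3·sin(2*π·x), so u'(x) = -4*π*cos(2*π*x)/3.
Writing u(x) = A·sin(kπx/L) with A = -2/3 and k = 2, use ∫_0^L sin²(kπx/L) dx = L/2 and ∫_0^L cos²(kπx/L) dx = L/2.
u² = 4/9·sin²(2*π·x) and (u')² = 16*π^2/9·cos²(2*π·x), and each of sin², cos² integrates to L/2 = 1/2 over (0, 1).
∫_0^1 u² dx = 2/9, so ||u||_L² = sqrt(2)/3.
∫_0^1 (u')² dx = 8*π^2/9, so ||u'||_L² = 2*sqrt(2)*π/3.
Ratio ||u||_L² / ||u'||_L² = 1/(2*π).
Sharp Poincaré constant on H^1_0(0, 1) is C_P = L/π = 1/π, achieved by sin(π·x).
This is the k = 2 harmonic; the ratio L/(kπ) is strictly less than C_P = L/π, consistent with the sharp inequality ||u||_L² ≤ C_P ||u'||_L².


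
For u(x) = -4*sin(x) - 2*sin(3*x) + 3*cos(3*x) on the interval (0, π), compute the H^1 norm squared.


||u||_{H^1(0,π)}^2 = 81*π

u'(x) = -9*sin(3*x) - 4*cos(x) - 6*cos(3*x).
Expand u² and (u')² and integrate term by term on (0, π), using: for integers n ≥ 1, ∫_0^π sin²(nx) dx = ∫_0^π cos²(nx) dx = π/2; for n ≠ n', ∫_0^π sin(nx)sin(n'x) dx = ∫_0^π cos(nx)cos(n'x) dx = 0; and by product-to-sum, ∫_0^π sin(nx)cos(n'x) dx = ½∫_0^π [sin((n+n')x) + sin((n−n')x)] dx, which is 0 when n+n' is even and 2n/(n²−n'²) when n+n' is odd (it need not vanish on (0, π)).
  u² squared terms: (-4)²·∫sin(x)² dx = 16·π/2 = 8*π;  (-2)²·∫sin(3x)² dx = 4·π/2 = 2*π;  (3)²·∫cos(3x)² dx = 9·π/2 = 9*π/2.
  u² cross terms: 2·(-4)·(-2)·∫sin(x)·sin(3x) dx = 16·(0) = 0;  2·(-4)·(3)·∫sin(x)·cos(3x) dx = -24·(0) = 0;  2·(-2)·(3)·∫sin(3x)·cos(3x) dx = -12·(0) = 0.
  So ∫_0^π u² dx = 8*π + 2*π + 9*π/2 + 0 + 0 + 0 = 29*π/2.
  (u')² squared terms: (-9)²·∫sin(3x)² dx = 81·π/2 = 81*π/2;  (-6)²·∫cos(3x)² dx = 36·π/2 = 18*π;  (-4)²·∫cos(x)² dx = 16·π/2 = 8*π.
  (u')² cross terms: 2·(-9)·(-6)·∫sin(3x)·cos(3x) dx = 108·(0) = 0;  2·(-9)·(-4)·∫sin(3x)·cos(x) dx = 72·(0) = 0;  2·(-6)·(-4)·∫cos(3x)·cos(x) dx = 48·(0) = 0.
  So ∫_0^π (u')² dx = 81*π/2 + 18*π + 8*π + 0 + 0 + 0 = 133*π/2.
||u||_{H^1}^2 = (29*π/2) + (133*π/2) = 81*π.


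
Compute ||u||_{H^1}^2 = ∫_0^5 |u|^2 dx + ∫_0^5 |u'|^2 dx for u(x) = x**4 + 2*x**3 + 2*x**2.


||u||_{H^1}^2 = 110777125/126

The H^1 norm (squared) on an interval (0, L) is
  ||u||_{H^1}^2 = ∫_0^L u(x)^2 dx + ∫_0^L u'(x)^2 dx.
Compute u'(x) = 4*x**3 + 6*x**2 + 4*x.
Then u(x)^2 = x**8 + 4*x**7 + 8*x**6 + 8*x**5 + 4*x**4 and u'(x)^2 = 16*x**6 + 48*x**5 + 68*x**4 + 48*x**3 + 16*x**2.
Integrate each monomial from 0 to 5 using ∫_0^5 c·x^n dx = c·5^(n+1)/(n+1):
  ∫_0^5 u(x)^2 dx = ∫_0^5 (x^8 + 4*x^7 + 8*x^6 + 8*x^5 + 4*x^4) dx. Term by term:
    ∫_0^5 x^8 dx = 1953125/9;  ∫_0^5 4*x^7 dx = 390625/2;  ∫_0^5 8*x^6 dx = 625000/7;
    ∫_0^5 8*x^5 dx = 62500/3;  ∫_0^5 4*x^4 dx = 2500.
  Sum: 1953125/9 + 390625/2 + 625000/7 + 62500/3 + 2500 = 66143125/126.
  ∫_0^5 u'(x)^2 dx = ∫_0^5 (16*x^6 + 48*x^5 + 68*x^4 + 48*x^3 + 16*x^2) dx. Term by term:
    ∫_0^5 16*x^6 dx = 1250000/7;  ∫_0^5 48*x^5 dx = 125000;  ∫_0^5 68*x^4 dx = 42500;
    ∫_0^5 48*x^3 dx = 7500;  ∫_0^5 16*x^2 dx = 2000/3.
  Sum: 1250000/7 + 125000 + 42500 + 7500 + 2000/3 = 7439000/21.
Adding: ||u||_{H^1}^2 = 66143125/126 + 7439000/21 = 110777125/126.


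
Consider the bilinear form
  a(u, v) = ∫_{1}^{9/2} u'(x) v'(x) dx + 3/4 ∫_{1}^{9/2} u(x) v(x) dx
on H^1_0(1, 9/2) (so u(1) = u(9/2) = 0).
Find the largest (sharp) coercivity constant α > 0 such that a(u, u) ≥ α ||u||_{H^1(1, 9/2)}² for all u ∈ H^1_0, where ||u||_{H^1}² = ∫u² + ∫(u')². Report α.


α = (147 + 16*π^2)/(4*(4*π^2 + 49))

Coercivity of a(·,·) on H^1_0(1, 9/2) means a(u, u) ≥ α ||u||_{H^1}² for every u ∈ H^1_0.
The interval has length L = 7/2, and Poincaré/coercivity depend only on L. Here a(u, u) = ∫(u')² + (3/4)·∫u².
Here 0 < c = 3/4 < 1. The condition a(u,u) ≥ α||u||_{H^1}² reads (1−α)∫(u')² ≥ (α−c)∫u². Any admissible α is ≤ 1 (rapidly oscillating u have ∫u²/∫(u')² → 0), and α = 1 would force 0 ≥ (1−c)∫u², impossible since c < 1; so 1−α > 0. By the sharp Poincaré inequality on H^1_0 of an interval of length L, ∫(u')² ≥ (π/L)²∫u² with equality for the first sine mode sin(π(x−x₀)/L) (x₀ the left endpoint), so the inequality holds for all u iff (1−α)(π/L)² ≥ α − c, i.e. α ≤ ((π/L)² + c)/((π/L)² + 1) = (1 + c(L/π)²)/(1 + (L/π)²). With (π/L)² = 4*π^2/49 and c = 3/4, the largest admissible constant is α = ((π/L)² + c)/((π/L)² + 1).
Simplifying, α = (147 + 16*π^2)/(4*(4*π^2 + 49)).


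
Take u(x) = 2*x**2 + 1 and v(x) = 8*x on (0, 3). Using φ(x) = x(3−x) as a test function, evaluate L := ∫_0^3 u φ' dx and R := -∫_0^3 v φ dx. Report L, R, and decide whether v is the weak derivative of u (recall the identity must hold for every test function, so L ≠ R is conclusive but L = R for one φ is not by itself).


LHS = -27, RHS = -54. No, v is not the weak derivative of u.

u(x) = 2*x**2 + 1, classical derivative u'(x) = 4*x.
φ(x) = x(3−x), so φ'(x) = 3 - 2*x.
Note φ(0) = φ(3) = 0, so the boundary term u·φ vanishes.
LHS = ∫_0^3 u(x) φ'(x) dx = ∫_0^3 (-4*x^3 + 6*x^2 - 2*x + 3) dx. Term by term:
  ∫_0^3 -4*x^3 dx = -81;  ∫_0^3 6*x^2 dx = 54;  ∫_0^3 -2*x dx = -9;
  ∫_0^3 3 dx = 9.
Sum: -81 + 54 − 9 + 9 = -27.
So LHS = -27.
∫_0^3 v(x) φ(x) dx = ∫_0^3 (-8*x^3 + 24*x^2) dx. Term by term:
  ∫_0^3 -8*x^3 dx = -162;  ∫_0^3 24*x^2 dx = 216.
Sum: -162 + 216 = 54.
So RHS = -∫_0^3 v(x) φ(x) dx = -54.
LHS − RHS = 27 ≠ 0, so the identity fails.
(For a valid weak derivative the identity must hold for EVERY test function, in particular this one. The failure shows v is NOT the weak derivative of u.)
Correct weak derivative would be u'(x) = 4*x.


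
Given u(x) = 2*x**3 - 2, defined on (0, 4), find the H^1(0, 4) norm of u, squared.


||u||_{H^1}^2 = 568368/35

The H^1 norm (squared) on an interval (0, L) is
  ||u||_{H^1}^2 = ∫_0^L u(x)^2 dx + ∫_0^L u'(x)^2 dx.
Compute u'(x) = 6*x**2.
Then u(x)^2 = 4*x**6 - 8*x**3 + 4 and u'(x)^2 = 36*x**4.
Integrate each monomial from 0 to 4 using ∫_0^4 c·x^n dx = c·4^(n+1)/(n+1):
  ∫_0^4 u(x)^2 dx = ∫_0^4 (4*x^6 - 8*x^3 + 4) dx. Term by term:
    ∫_0^4 4*x^6 dx = 65536/7;  ∫_0^4 -8*x^3 dx = -512;  ∫_0^4 4 dx = 16.
  Sum: 65536/7 − 512 + 16 = 62064/7.
  ∫_0^4 u'(x)^2 dx = ∫_0^4 (36*x^4) dx. Term by term:
    ∫_0^4 36*x^4 dx = 36864/5.
Adding: ||u||_{H^1}^2 = 62064/7 + 36864/5 = 568368/35.


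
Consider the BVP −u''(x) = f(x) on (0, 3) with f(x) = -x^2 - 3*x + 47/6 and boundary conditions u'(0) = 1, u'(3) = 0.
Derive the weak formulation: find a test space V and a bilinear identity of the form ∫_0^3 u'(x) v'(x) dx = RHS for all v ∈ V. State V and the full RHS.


V = H^1(0, 3) (v unrestricted at boundary; u is determined up to an additive constant); weak form: ∫_0^3 u'v' dx = ∫_0^3 (-x^2 - 3*x + 47/6) v dx − v(0) for all v ∈ V.

Multiply both sides by a test function v and integrate from 0 to 3:
  ∫_0^3 −u''(x) v(x) dx = ∫_0^3 f(x) v(x) dx.
Integrate the LHS by parts once:
  ∫_0^3 −u'' v dx = −[u'(x) v(x)]_0^3 + ∫_0^3 u'(x) v'(x) dx.
Thus ∫_0^3 u'(x) v'(x) dx = ∫_0^3 f(x) v(x) dx + [u'(x) v(x)]_0^3.
Choose V so that boundary terms are either known or forced to vanish.
u has inhomogeneous Neumann u'(0) = 1, u'(3) = 0. [u' v]_0^3 = (0)·v(3) − (1)·v(0) = − v(0). Take V = H^1(0, 3); boundary term becomes part of RHS.
Weak formulation: find u (satisfying any essential BC) such that ∫_0^3 u'(x) v'(x) dx = ∫_0^3 f v dx − v(0) for all v ∈ V (Neumann data are natural BCs: they enter the RHS as boundary terms).
Substituting f(x) = -x^2 - 3*x + 47/6, the right-hand side is ∫_0^3 (-x^2 - 3*x + 47/6) v dx − v(0).
Compatibility check (pure Neumann): taking v ≡ 1 ∈ V gives 0 = ∫_0^3 f dx + (0) − (1), i.e. ∫_0^3 f dx must equal u'(0) − u'(3) = 1. Indeed ∫_0^3 (-x^2 - 3*x + 47/6) dx = 1, so the data are compatible. The solution is then unique only up to an additive constant (fix it e.g. by requiring ∫_0^3 u dx = 0).


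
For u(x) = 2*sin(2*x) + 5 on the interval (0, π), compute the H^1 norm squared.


||u||_{H^1(0,π)}^2 = 35*π

u'(x) = 4*cos(2*x).
Expand u² and (u')² and integrate term by term on (0, π), using: for integers n ≥ 1, ∫_0^π sin²(nx) dx = ∫_0^π cos²(nx) dx = π/2; for n ≠ n', ∫_0^π sin(nx)sin(n'x) dx = ∫_0^π cos(nx)cos(n'x) dx = 0; and by product-to-sum, ∫_0^π sin(nx)cos(n'x) dx = ½∫_0^π [sin((n+n')x) + sin((n−n')x)] dx, which is 0 when n+n' is even and 2n/(n²−n'²) when n+n' is odd (it need not vanish on (0, π)). For the constant mode: ∫_0^π 1 dx = π, ∫_0^π cos(nx) dx = 0, ∫_0^π sin(nx) dx = (1−(−1)^n)/n.
  u² squared terms: (5)²·∫1 dx = 25·π = 25*π;  (2)²·∫sin(2x)² dx = 4·π/2 = 2*π.
  u² cross terms: 2·(5)·(2)·∫1·sin(2x) dx = 20·(0) = 0.
  So ∫_0^π u² dx = 25*π + 2*π + 0 = 27*π.
  (u')² squared terms: (4)²·∫cos(2x)² dx = 16·π/2 = 8*π.
  So ∫_0^π (u')² dx = 8*π.
||u||_{H^1}^2 = (27*π) + (8*π) = 35*π.


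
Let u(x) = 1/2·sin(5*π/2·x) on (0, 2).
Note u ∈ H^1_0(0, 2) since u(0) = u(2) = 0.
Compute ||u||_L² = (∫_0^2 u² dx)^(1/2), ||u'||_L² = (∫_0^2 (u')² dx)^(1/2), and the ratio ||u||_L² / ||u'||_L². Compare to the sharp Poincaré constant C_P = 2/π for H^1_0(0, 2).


||u||_L² / ||u'||_L² = 2/(5*π) < C_P = 2/π.

u(x) = 1/2·sin(5*π/2·x), so u'(x) = 5*π*cos(5*π*x/2)/4.
Writing u(x) = A·sin(kπx/L) with A = 1/2 and k = 5, use ∫_0^L sin²(kπx/L) dx = L/2 and ∫_0^L cos²(kπx/L) dx = L/2.
u² = 1/4·sin²(5*π/2·x) and (u')² = 25*π^2/16·cos²(5*π/2·x), and each of sin², cos² integrates to L/2 = 1 over (0, 2).
∫_0^2 u² dx = 1/4, so ||u||_L² = 1/2.
∫_0^2 (u')² dx = 25*π^2/16, so ||u'||_L² = 5*π/4.
Ratio ||u||_L² / ||u'||_L² = 2/(5*π).
Sharp Poincaré constant on H^1_0(0, 2) is C_P = L/π = 2/π, achieved by sin(π/2·x).
This is the k = 5 harmonic; the ratio L/(kπ) is strictly less than C_P = L/π, consistent with the sharp inequality ||u||_L² ≤ C_P ||u'||_L².


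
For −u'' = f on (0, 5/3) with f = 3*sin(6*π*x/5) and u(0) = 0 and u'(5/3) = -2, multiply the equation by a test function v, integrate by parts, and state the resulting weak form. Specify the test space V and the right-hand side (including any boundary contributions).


V = {v ∈ H^1(0, 5/3) : v(0) = 0} (test functions vanish at x = 0 where u is specified); weak form: ∫_0^5/3 u'v' dx = ∫_0^5/3 (3*sin(6*π*x/5)) v dx − 2·v(5/3) for all v ∈ V.

Multiply both sides by a test function v and integrate from 0 to 5/3:
  ∫_0^5/3 −u''(x) v(x) dx = ∫_0^5/3 f(x) v(x) dx.
Integrate the LHS by parts once:
  ∫_0^5/3 −u'' v dx = −[u'(x) v(x)]_0^5/3 + ∫_0^5/3 u'(x) v'(x) dx.
Thus ∫_0^5/3 u'(x) v'(x) dx = ∫_0^5/3 f(x) v(x) dx + [u'(x) v(x)]_0^5/3.
Choose V so that boundary terms are either known or forced to vanish.
Mixed BC: u(0) = 0 (Dirichlet) and u'(5/3) = -2 (Neumann). Define V = {v ∈ H^1(0, 5/3) : v(0) = 0}. Then [u' v]_0^5/3 = u'(5/3)·v(5/3) − u'(0)·0 = − 2·v(5/3).
Weak formulation: find u (satisfying any essential BC) such that ∫_0^5/3 u'(x) v'(x) dx = ∫_0^5/3 f v dx − 2·v(5/3) for all v ∈ V (Dirichlet at 0 absorbed into V; Neumann datum at x = 5/3 contributes the boundary term).
Substituting f(x) = 3*sin(6*π*x/5), the right-hand side is ∫_0^5/3 (3*sin(6*π*x/5)) v dx − 2·v(5/3).


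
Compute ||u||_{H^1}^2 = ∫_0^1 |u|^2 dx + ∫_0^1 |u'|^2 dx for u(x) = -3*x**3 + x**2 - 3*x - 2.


||u||_{H^1}^2 = 655/14

The H^1 norm (squared) on an interval (0, L) is
  ||u||_{H^1}^2 = ∫_0^L u(x)^2 dx + ∫_0^L u'(x)^2 dx.
Compute u'(x) = -9*x**2 + 2*x - 3.
Then u(x)^2 = 9*x**6 - 6*x**5 + 19*x**4 + 6*x**3 + 5*x**2 + 12*x + 4 and u'(x)^2 = 81*x**4 - 36*x**3 + 58*x**2 - 12*x + 9.
Integrate each monomial from 0 to 1 using ∫_0^1 c·x^n dx = c·1^(n+1)/(n+1):
  ∫_0^1 u(x)^2 dx = ∫_0^1 (9*x^6 - 6*x^5 + 19*x^4 + 6*x^3 + 5*x^2 + 12*x + 4) dx. Term by term:
    ∫_0^1 9*x^6 dx = 9/7;  ∫_0^1 -6*x^5 dx = -1;  ∫_0^1 19*x^4 dx = 19/5;
    ∫_0^1 6*x^3 dx = 3/2;  ∫_0^1 5*x^2 dx = 5/3;  ∫_0^1 12*x dx = 6;
    ∫_0^1 4 dx = 4.
  Sum: 9/7 − 1 + 19/5 + 3/2 + 5/3 + 6 + 4 = 3623/210.
  ∫_0^1 u'(x)^2 dx = ∫_0^1 (81*x^4 - 36*x^3 + 58*x^2 - 12*x + 9) dx. Term by term:
    ∫_0^1 81*x^4 dx = 81/5;  ∫_0^1 -36*x^3 dx = -9;  ∫_0^1 58*x^2 dx = 58/3;
    ∫_0^1 -12*x dx = -6;  ∫_0^1 9 dx = 9.
  Sum: 81/5 − 9 + 58/3 − 6 + 9 = 443/15.
Adding: ||u||_{H^1}^2 = 3623/210 + 443/15 = 655/14.


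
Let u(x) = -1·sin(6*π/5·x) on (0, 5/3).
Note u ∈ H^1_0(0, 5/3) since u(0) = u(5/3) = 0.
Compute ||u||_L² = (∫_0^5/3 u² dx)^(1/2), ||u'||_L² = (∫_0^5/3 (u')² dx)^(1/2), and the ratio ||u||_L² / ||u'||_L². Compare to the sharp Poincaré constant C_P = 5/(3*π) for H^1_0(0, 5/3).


||u||_L² / ||u'||_L² = 5/(6*π) < C_P = 5/(3*π).

u(x) = -1·sin(6*π/5·x), so u'(x) = -6*π*cos(6*π*x/5)/5.
Writing u(x) = A·sin(kπx/L) with A = -1 and k = 2, use ∫_0^L sin²(kπx/L) dx = L/2 and ∫_0^L cos²(kπx/L) dx = L/2.
u² = 1·sin²(6*π/5·x) and (u')² = 36*π^2/25·cos²(6*π/5·x), and each of sin², cos² integrates to L/2 = 5/6 over (0, 5/3).
∫_0^5/3 u² dx = 5/6, so ||u||_L² = sqrt(30)/6.
∫_0^5/3 (u')² dx = 6*π^2/5, so ||u'||_L² = sqrt(30)*π/5.
Ratio ||u||_L² / ||u'||_L² = 5/(6*π).
Sharp Poincaré constant on H^1_0(0, 5/3) is C_P = L/π = 5/(3*π), achieved by sin(3*π/5·x).
This is the k = 2 harmonic; the ratio L/(kπ) is strictly less than C_P = L/π, consistent with the sharp inequality ||u||_L² ≤ C_P ||u'||_L².


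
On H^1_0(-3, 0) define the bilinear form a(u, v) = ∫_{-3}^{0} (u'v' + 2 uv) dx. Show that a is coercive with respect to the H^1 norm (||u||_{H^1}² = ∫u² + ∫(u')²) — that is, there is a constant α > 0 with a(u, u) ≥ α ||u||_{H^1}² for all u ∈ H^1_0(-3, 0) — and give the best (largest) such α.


α = 1

Coercivity of a(·,·) on H^1_0(-3, 0) means a(u, u) ≥ α ||u||_{H^1}² for every u ∈ H^1_0.
The interval has length L = 3, and Poincaré/coercivity depend only on L. Here a(u, u) = ∫(u')² + (2)·∫u².
Here c = 2 ≥ 1, so a(u,u) = ∫(u')² + c∫u² ≥ ∫(u')² + ∫u² = ||u||_{H^1}², i.e. α = 1 works. No larger α is possible: a(u,u) ≥ α||u||_{H^1}² means (1−α)∫(u')² ≥ (α−c)∫u², and for the modes u_n = sin(nπ(x−x₀)/L) (x₀ the left endpoint) one has ∫u_n²/∫(u_n')² = (L/(nπ))² → 0, so a(u_n,u_n)/||u_n||_{H^1}² → 1. Hence the optimal constant is α = 1.
Therefore α = 1.


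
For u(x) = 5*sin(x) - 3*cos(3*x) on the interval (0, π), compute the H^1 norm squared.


||u||_{H^1(0,π)}^2 = 70*π

u'(x) = 9*sin(3*x) + 5*cos(x).
Expand u² and (u')² and integrate term by term on (0, π), using: for integers n ≥ 1, ∫_0^π sin²(nx) dx = ∫_0^π cos²(nx) dx = π/2; for n ≠ n', ∫_0^π sin(nx)sin(n'x) dx = ∫_0^π cos(nx)cos(n'x) dx = 0; and by product-to-sum, ∫_0^π sin(nx)cos(n'x) dx = ½∫_0^π [sin((n+n')x) + sin((n−n')x)] dx, which is 0 when n+n' is even and 2n/(n²−n'²) when n+n' is odd (it need not vanish on (0, π)).
  u² squared terms: (-3)²·∫cos(3x)² dx = 9·π/2 = 9*π/2;  (5)²·∫sin(x)² dx = 25·π/2 = 25*π/2.
  u² cross terms: 2·(-3)·(5)·∫cos(3x)·sin(x) dx = -30·(0) = 0.
  So ∫_0^π u² dx = 9*π/2 + 25*π/2 + 0 = 17*π.
  (u')² squared terms: (5)²·∫cos(x)² dx = 25·π/2 = 25*π/2;  (9)²·∫sin(3x)² dx = 81·π/2 = 81*π/2.
  (u')² cross terms: 2·(5)·(9)·∫cos(x)·sin(3x) dx = 90·(0) = 0.
  So ∫_0^π (u')² dx = 25*π/2 + 81*π/2 + 0 = 53*π.
||u||_{H^1}^2 = (17*π) + (53*π) = 70*π.


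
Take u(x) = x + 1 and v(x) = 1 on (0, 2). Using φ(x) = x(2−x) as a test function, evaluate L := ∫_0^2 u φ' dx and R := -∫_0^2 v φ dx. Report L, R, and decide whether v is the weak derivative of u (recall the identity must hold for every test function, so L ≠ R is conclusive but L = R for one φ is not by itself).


LHS = -4/3, RHS = -4/3. Yes, v = u' weakly.

u(x) = x + 1, classical derivative u'(x) = 1.
φ(x) = x(2−x), so φ'(x) = 2 - 2*x.
Note φ(0) = φ(2) = 0, so the boundary term u·φ vanishes.
LHS = ∫_0^2 u(x) φ'(x) dx = ∫_0^2 (2 - 2*x^2) dx. Term by term:
  ∫_0^2 -2*x^2 dx = -16/3;  ∫_0^2 2 dx = 4.
Sum: -16/3 + 4 = -4/3.
So LHS = -4/3.
∫_0^2 v(x) φ(x) dx = ∫_0^2 (-x^2 + 2*x) dx. Term by term:
  ∫_0^2 -x^2 dx = -8/3;  ∫_0^2 2*x dx = 4.
Sum: -8/3 + 4 = 4/3.
So RHS = -∫_0^2 v(x) φ(x) dx = -4/3.
LHS = RHS, so the identity holds for this test φ.
Moreover u is smooth here and v(x) = u'(x) = 1 pointwise, so the identity holds for every test function. Hence v is the weak derivative of u.


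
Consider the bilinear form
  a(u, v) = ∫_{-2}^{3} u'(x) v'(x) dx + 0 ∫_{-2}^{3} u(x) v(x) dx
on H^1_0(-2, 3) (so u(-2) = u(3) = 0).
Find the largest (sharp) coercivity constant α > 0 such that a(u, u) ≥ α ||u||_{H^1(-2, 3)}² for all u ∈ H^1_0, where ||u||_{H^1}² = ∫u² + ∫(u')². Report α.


α = π^2/(π^2 + 25)

Coercivity of a(·,·) on H^1_0(-2, 3) means a(u, u) ≥ α ||u||_{H^1}² for every u ∈ H^1_0.
The interval has length L = 5, and Poincaré/coercivity depend only on L. Here a(u, u) = ∫(u')² + (0)·∫u².
Here c = 0, so a(u,u) = ∫(u')² alone. The condition a(u,u) ≥ α||u||_{H^1}² reads (1−α)∫(u')² ≥ (α−c)∫u². Any admissible α is ≤ 1 (rapidly oscillating u have ∫u²/∫(u')² → 0), and α = 1 would force 0 ≥ (1−c)∫u², impossible since c < 1; so 1−α > 0. By the sharp Poincaré inequality on H^1_0 of an interval of length L, ∫(u')² ≥ (π/L)²∫u² with equality for the first sine mode sin(π(x−x₀)/L) (x₀ the left endpoint), so the inequality holds for all u iff (1−α)(π/L)² ≥ α − c, i.e. α ≤ ((π/L)² + c)/((π/L)² + 1) = (1 + c(L/π)²)/(1 + (L/π)²). (Direct route, valid since c ≤ 0: Poincaré gives c∫u² ≥ c(L/π)²∫(u')², so a(u,u) ≥ (1 + c(L/π)²)∫(u')², while ||u||_{H^1}² ≤ (1 + (L/π)²)∫(u')²; dividing yields the same α.) With (π/L)² = π^2/25 and c = 0, the largest admissible constant is α = ((π/L)² + c)/((π/L)² + 1).
Simplifying, α = π^2/(π^2 + 25).


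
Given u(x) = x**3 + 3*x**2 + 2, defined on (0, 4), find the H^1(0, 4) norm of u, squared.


||u||_{H^1}^2 = 480304/35

The H^1 norm (squared) on an interval (0, L) is
  ||u||_{H^1}^2 = ∫_0^L u(x)^2 dx + ∫_0^L u'(x)^2 dx.
Compute u'(x) = 3*x**2 + 6*x.
Then u(x)^2 = x**6 + 6*x**5 + 9*x**4 + 4*x**3 + 12*x**2 + 4 and u'(x)^2 = 9*x**4 + 36*x**3 + 36*x**2.
Integrate each monomial from 0 to 4 using ∫_0^4 c·x^n dx = c·4^(n+1)/(n+1):
  ∫_0^4 u(x)^2 dx = ∫_0^4 (x^6 + 6*x^5 + 9*x^4 + 4*x^3 + 12*x^2 + 4) dx. Term by term:
    ∫_0^4 x^6 dx = 16384/7;  ∫_0^4 6*x^5 dx = 4096;  ∫_0^4 9*x^4 dx = 9216/5;
    ∫_0^4 4*x^3 dx = 256;  ∫_0^4 12*x^2 dx = 256;  ∫_0^4 4 dx = 16.
  Sum: 16384/7 + 4096 + 9216/5 + 256 + 256 + 16 = 308272/35.
  ∫_0^4 u'(x)^2 dx = ∫_0^4 (9*x^4 + 36*x^3 + 36*x^2) dx. Term by term:
    ∫_0^4 9*x^4 dx = 9216/5;  ∫_0^4 36*x^3 dx = 2304;  ∫_0^4 36*x^2 dx = 768.
  Sum: 9216/5 + 2304 + 768 = 24576/5.
Adding: ||u||_{H^1}^2 = 308272/35 + 24576/5 = 480304/35.


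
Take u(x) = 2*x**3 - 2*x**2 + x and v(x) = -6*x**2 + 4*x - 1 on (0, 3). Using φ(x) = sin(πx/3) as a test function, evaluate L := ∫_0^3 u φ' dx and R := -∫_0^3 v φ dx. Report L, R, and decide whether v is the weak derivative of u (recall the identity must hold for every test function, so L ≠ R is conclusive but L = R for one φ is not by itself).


LHS = -132/π + 648/π^3, RHS = -648/π^3 + 132/π. No, v is not the weak derivative of u.

u(x) = 2*x**3 - 2*x**2 + x, classical derivative u'(x) = 6*x**2 - 4*x + 1.
φ(x) = sin(πx/3), so φ'(x) = π*cos(π*x/3)/3.
Note φ(0) = φ(3) = 0, so the boundary term u·φ vanishes.
LHS = ∫_0^3 u(x) φ'(x) dx = ∫_0^3 (2*π*x^3*cos(π*x/3)/3 - 2*π*x^2*cos(π*x/3)/3 + π*x*cos(π*x/3)/3) dx. Term by term:
  ∫_0^3 -2*π*x^2*cos(π*x/3)/3 dx = 36/π;  ∫_0^3 π*x*cos(π*x/3)/3 dx = -6/π;  ∫_0^3 2*π*x^3*cos(π*x/3)/3 dx = -162/π + 648/π^3.
Sum: 36/π − 6/π + -162/π + 648/π^3 = -132/π + 648/π^3.
So LHS = -132/π + 648/π^3.
∫_0^3 v(x) φ(x) dx = ∫_0^3 (-6*x^2*sin(π*x/3) + 4*x*sin(π*x/3) - sin(π*x/3)) dx. Term by term:
  ∫_0^3 -sin(π*x/3) dx = -6/π;  ∫_0^3 -6*x^2*sin(π*x/3) dx = -162/π + 648/π^3;  ∫_0^3 4*x*sin(π*x/3) dx = 36/π.
Sum: -6/π + -162/π + 648/π^3 + 36/π = -132/π + 648/π^3.
So RHS = -∫_0^3 v(x) φ(x) dx = -648/π^3 + 132/π.
LHS − RHS = -264/π + 1296/π^3 ≠ 0, so the identity fails.
(For a valid weak derivative the identity must hold for EVERY test function, in particular this one. The failure shows v is NOT the weak derivative of u.)
Correct weak derivative would be u'(x) = 6*x**2 - 4*x + 1.


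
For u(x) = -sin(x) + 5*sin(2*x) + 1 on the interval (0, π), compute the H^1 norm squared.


||u||_{H^1(0,π)}^2 = -4 + 129*π/2

u'(x) = -cos(x) + 10*cos(2*x).
Expand u² and (u')² and integrate term by term on (0, π), using: for integers n ≥ 1, ∫_0^π sin²(nx) dx = ∫_0^π cos²(nx) dx = π/2; for n ≠ n', ∫_0^π sin(nx)sin(n'x) dx = ∫_0^π cos(nx)cos(n'x) dx = 0; and by product-to-sum, ∫_0^π sin(nx)cos(n'x) dx = ½∫_0^π [sin((n+n')x) + sin((n−n')x)] dx, which is 0 when n+n' is even and 2n/(n²−n'²) when n+n' is odd (it need not vanish on (0, π)). For the constant mode: ∫_0^π 1 dx = π, ∫_0^π cos(nx) dx = 0, ∫_0^π sin(nx) dx = (1−(−1)^n)/n.
  u² squared terms: (1)²·∫1 dx = 1·π = π;  (-1)²·∫sin(x)² dx = 1·π/2 = π/2;  (5)²·∫sin(2x)² dx = 25·π/2 = 25*π/2.
  u² cross terms: 2·(1)·(-1)·∫1·sin(x) dx = -2·(2) = -4;  2·(1)·(5)·∫1·sin(2x) dx = 10·(0) = 0;  2·(-1)·(5)·∫sin(x)·sin(2x) dx = -10·(0) = 0.
  So ∫_0^π u² dx = π + π/2 + 25*π/2 − 4 + 0 + 0 = -4 + 14*π.
  (u')² squared terms: (-1)²·∫cos(x)² dx = 1·π/2 = π/2;  (10)²·∫cos(2x)² dx = 100·π/2 = 50*π.
  (u')² cross terms: 2·(-1)·(10)·∫cos(x)·cos(2x) dx = -20·(0) = 0.
  So ∫_0^π (u')² dx = π/2 + 50*π + 0 = 101*π/2.
||u||_{H^1}^2 = (-4 + 14*π) + (101*π/2) = -4 + 129*π/2.


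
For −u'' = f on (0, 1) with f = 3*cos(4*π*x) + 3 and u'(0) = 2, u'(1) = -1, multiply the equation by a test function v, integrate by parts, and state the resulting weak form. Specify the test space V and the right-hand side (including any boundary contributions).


V = H^1(0, 1) (v unrestricted at boundary; u is determined up to an additive constant); weak form: ∫_0^1 u'v' dx = ∫_0^1 (3*cos(4*π*x) + 3) v dx − v(1) − 2·v(0) for all v ∈ V.

Multiply both sides by a test function v and integrate from 0 to 1:
  ∫_0^1 −u''(x) v(x) dx = ∫_0^1 f(x) v(x) dx.
Integrate the LHS by parts once:
  ∫_0^1 −u'' v dx = −[u'(x) v(x)]_0^1 + ∫_0^1 u'(x) v'(x) dx.
Thus ∫_0^1 u'(x) v'(x) dx = ∫_0^1 f(x) v(x) dx + [u'(x) v(x)]_0^1.
Choose V so that boundary terms are either known or forced to vanish.
u has inhomogeneous Neumann u'(0) = 2, u'(1) = -1. [u' v]_0^1 = (-1)·v(1) − (2)·v(0) = − v(1) − 2·v(0). Take V = H^1(0, 1); boundary term becomes part of RHS.
Weak formulation: find u (satisfying any essential BC) such that ∫_0^1 u'(x) v'(x) dx = ∫_0^1 f v dx − v(1) − 2·v(0) for all v ∈ V (Neumann data are natural BCs: they enter the RHS as boundary terms).
Substituting f(x) = 3*cos(4*π*x) + 3, the right-hand side is ∫_0^1 (3*cos(4*π*x) + 3) v dx − v(1) − 2·v(0).
Compatibility check (pure Neumann): taking v ≡ 1 ∈ V gives 0 = ∫_0^1 f dx + (-1) − (2), i.e. ∫_0^1 f dx must equal u'(0) − u'(1) = 3. Indeed ∫_0^1 (3*cos(4*π*x) + 3) dx = 3, so the data are compatible. The solution is then unique only up to an additive constant (fix it e.g. by requiring ∫_0^1 u dx = 0).


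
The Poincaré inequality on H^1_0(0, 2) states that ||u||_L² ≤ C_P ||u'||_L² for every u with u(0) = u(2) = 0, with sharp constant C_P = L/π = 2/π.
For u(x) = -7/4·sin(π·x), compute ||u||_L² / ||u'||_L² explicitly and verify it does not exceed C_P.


||u||_L² / ||u'||_L² = 1/π < C_P = 2/π.

u(x) = -7/4·sin(π·x), so u'(x) = -7*π*cos(π*x)/4.
Writing u(x) = A·sin(kπx/L) with A = -7/4 and k = 2, use ∫_0^L sin²(kπx/L) dx = L/2 and ∫_0^L cos²(kπx/L) dx = L/2.
u² = 49/16·sin²(π·x) and (u')² = 49*π^2/16·cos²(π·x), and each of sin², cos² integrates to L/2 = 1 over (0, 2).
∫_0^2 u² dx = 49/16, so ||u||_L² = 7/4.
∫_0^2 (u')² dx = 49*π^2/16, so ||u'||_L² = 7*π/4.
Ratio ||u||_L² / ||u'||_L² = 1/π.
Sharp Poincaré constant on H^1_0(0, 2) is C_P = L/π = 2/π, achieved by sin(π/2·x).
This is the k = 2 harmonic; the ratio L/(kπ) is strictly less than C_P = L/π, consistent with the sharp inequality ||u||_L² ≤ C_P ||u'||_L².


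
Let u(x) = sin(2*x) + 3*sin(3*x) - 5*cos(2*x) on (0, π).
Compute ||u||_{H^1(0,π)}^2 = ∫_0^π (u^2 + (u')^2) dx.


||u||_{H^1(0,π)}^2 = -180 + 110*π

u'(x) = 10*sin(2*x) + 2*cos(2*x) + 9*cos(3*x).
Expand u² and (u')² and integrate term by term on (0, π), using: for integers n ≥ 1, ∫_0^π sin²(nx) dx = ∫_0^π cos²(nx) dx = π/2; for n ≠ n', ∫_0^π sin(nx)sin(n'x) dx = ∫_0^π cos(nx)cos(n'x) dx = 0; and by product-to-sum, ∫_0^π sin(nx)cos(n'x) dx = ½∫_0^π [sin((n+n')x) + sin((n−n')x)] dx, which is 0 when n+n' is even and 2n/(n²−n'²) when n+n' is odd (it need not vanish on (0, π)).
  u² squared terms: (-5)²·∫cos(2x)² dx = 25·π/2 = 25*π/2;  (3)²·∫sin(3x)² dx = 9·π/2 = 9*π/2;  (1)²·∫sin(2x)² dx = 1·π/2 = π/2.
  u² cross terms: 2·(-5)·(3)·∫cos(2x)·sin(3x) dx = -30·(6/5) = -36;  2·(-5)·(1)·∫cos(2x)·sin(2x) dx = -10·(0) = 0;  2·(3)·(1)·∫sin(3x)·sin(2x) dx = 6·(0) = 0.
  So ∫_0^π u² dx = 25*π/2 + 9*π/2 + π/2 − 36 + 0 + 0 = -36 + 35*π/2.
  (u')² squared terms: (2)²·∫cos(2x)² dx = 4·π/2 = 2*π;  (9)²·∫cos(3x)² dx = 81·π/2 = 81*π/2;  (10)²·∫sin(2x)² dx = 100·π/2 = 50*π.
  (u')² cross terms: 2·(2)·(9)·∫cos(2x)·cos(3x) dx = 36·(0) = 0;  2·(2)·(10)·∫cos(2x)·sin(2x) dx = 40·(0) = 0;  2·(9)·(10)·∫cos(3x)·sin(2x) dx = 180·(-4/5) = -144.
  So ∫_0^π (u')² dx = 2*π + 81*π/2 + 50*π + 0 + 0 − 144 = -144 + 185*π/2.
||u||_{H^1}^2 = (-36 + 35*π/2) + (-144 + 185*π/2) = -180 + 110*π.


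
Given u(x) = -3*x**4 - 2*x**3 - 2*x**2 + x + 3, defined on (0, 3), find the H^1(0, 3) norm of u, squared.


||u||_{H^1}^2 = 7203873/70

The H^1 norm (squared) on an interval (0, L) is
  ||u||_{H^1}^2 = ∫_0^L u(x)^2 dx + ∫_0^L u'(x)^2 dx.
Compute u'(x) = -12*x**3 - 6*x**2 - 4*x + 1.
Then u(x)^2 = 9*x**8 + 12*x**7 + 16*x**6 + 2*x**5 - 18*x**4 - 16*x**3 - 11*x**2 + 6*x + 9 and u'(x)^2 = 144*x**6 + 144*x**5 + 132*x**4 + 24*x**3 + 4*x**2 - 8*x + 1.
Integrate each monomial from 0 to 3 using ∫_0^3 c·x^n dx = c·3^(n+1)/(n+1):
  ∫_0^3 u(x)^2 dx = ∫_0^3 (9*x^8 + 12*x^7 + 16*x^6 + 2*x^5 - 18*x^4 - 16*x^3 - 11*x^2 + 6*x + 9) dx. Term by term:
    ∫_0^3 9*x^8 dx = 19683;  ∫_0^3 12*x^7 dx = 19683/2;  ∫_0^3 16*x^6 dx = 34992/7;
    ∫_0^3 2*x^5 dx = 243;  ∫_0^3 -18*x^4 dx = -4374/5;  ∫_0^3 -16*x^3 dx = -324;
    ∫_0^3 -11*x^2 dx = -99;  ∫_0^3 6*x dx = 27;  ∫_0^3 9 dx = 27.
  Sum: 19683 + 19683/2 + 34992/7 + 243 − 4374/5 − 324 − 99 + 27 + 27 = 2346579/70.
  ∫_0^3 u'(x)^2 dx = ∫_0^3 (144*x^6 + 144*x^5 + 132*x^4 + 24*x^3 + 4*x^2 - 8*x + 1) dx. Term by term:
    ∫_0^3 144*x^6 dx = 314928/7;  ∫_0^3 144*x^5 dx = 17496;  ∫_0^3 132*x^4 dx = 32076/5;
    ∫_0^3 24*x^3 dx = 486;  ∫_0^3 4*x^2 dx = 36;  ∫_0^3 -8*x dx = -36;
    ∫_0^3 1 dx = 3.
  Sum: 314928/7 + 17496 + 32076/5 + 486 + 36 − 36 + 3 = 2428647/35.
Adding: ||u||_{H^1}^2 = 2346579/70 + 2428647/35 = 7203873/70.


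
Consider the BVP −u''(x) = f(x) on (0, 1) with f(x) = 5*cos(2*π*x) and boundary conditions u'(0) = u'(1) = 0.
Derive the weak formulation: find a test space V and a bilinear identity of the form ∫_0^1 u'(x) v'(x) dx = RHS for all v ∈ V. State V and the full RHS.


V = H^1(0, 1) (no boundary constraint on v; u is determined up to an additive constant); weak form: ∫_0^1 u'v' dx = ∫_0^1 (5*cos(2*π*x)) v dx for all v ∈ V.

Multiply both sides by a test function v and integrate from 0 to 1:
  ∫_0^1 −u''(x) v(x) dx = ∫_0^1 f(x) v(x) dx.
Integrate the LHS by parts once:
  ∫_0^1 −u'' v dx = −[u'(x) v(x)]_0^1 + ∫_0^1 u'(x) v'(x) dx.
Thus ∫_0^1 u'(x) v'(x) dx = ∫_0^1 f(x) v(x) dx + [u'(x) v(x)]_0^1.
Choose V so that boundary terms are either known or forced to vanish.
u has homogeneous Neumann: u'(0) = u'(1) = 0. So [u' v]_0^1 = 0·v(1) − 0·v(0) = 0 for any v; take V = H^1(0, 1).
Weak formulation: find u (satisfying any essential BC) such that ∫_0^1 u'(x) v'(x) dx = ∫_0^1 f v dx for all v ∈ V (homogeneous Neumann, so boundary terms vanish).
Substituting f(x) = 5*cos(2*π*x), the right-hand side is ∫_0^1 (5*cos(2*π*x)) v dx.
Compatibility check (pure Neumann): taking v ≡ 1 ∈ V gives 0 = ∫_0^1 f dx + (0) − (0), i.e. ∫_0^1 f dx must equal u'(0) − u'(1) = 0. Indeed ∫_0^1 (5*cos(2*π*x)) dx = 0, so the data are compatible. The solution is then unique only up to an additive constant (fix it e.g. by requiring ∫_0^1 u dx = 0).


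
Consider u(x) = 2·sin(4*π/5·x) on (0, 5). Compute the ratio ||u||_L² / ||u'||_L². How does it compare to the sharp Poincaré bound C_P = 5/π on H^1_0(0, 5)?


||u||_L² / ||u'||_L² = 5/(4*π) < C_P = 5/π.

u(x) = 2·sin(4*π/5·x), so u'(x) = 8*π*cos(4*π*x/5)/5.
Writing u(x) = A·sin(kπx/L) with A = 2 and k = 4, use ∫_0^L sin²(kπx/L) dx = L/2 and ∫_0^L cos²(kπx/L) dx = L/2.
u² = 4·sin²(4*π/5·x) and (u')² = 64*π^2/25·cos²(4*π/5·x), and each of sin², cos² integrates to L/2 = 5/2 over (0, 5).
∫_0^5 u² dx = 10, so ||u||_L² = sqrt(10).
∫_0^5 (u')² dx = 32*π^2/5, so ||u'||_L² = 4*sqrt(10)*π/5.
Ratio ||u||_L² / ||u'||_L² = 5/(4*π).
Sharp Poincaré constant on H^1_0(0, 5) is C_P = L/π = 5/π, achieved by sin(π/5·x).
This is the k = 4 harmonic; the ratio L/(kπ) is strictly less than C_P = L/π, consistent with the sharp inequality ||u||_L² ≤ C_P ||u'||_L².


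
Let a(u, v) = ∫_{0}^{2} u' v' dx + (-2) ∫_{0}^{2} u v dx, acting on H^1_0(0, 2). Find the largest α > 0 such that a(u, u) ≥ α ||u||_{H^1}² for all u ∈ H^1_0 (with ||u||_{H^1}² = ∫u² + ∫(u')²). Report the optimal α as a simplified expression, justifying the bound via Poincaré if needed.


α = (-8 + π^2)/(4 + π^2)

Coercivity of a(·,·) on H^1_0(0, 2) means a(u, u) ≥ α ||u||_{H^1}² for every u ∈ H^1_0.
The interval has length L = 2, and Poincaré/coercivity depend only on L. Here a(u, u) = ∫(u')² + (-2)·∫u².
Here c = -2 < 0 with |c| < (π/L)² = π^2/4, so coercivity still holds. The condition a(u,u) ≥ α||u||_{H^1}² reads (1−α)∫(u')² ≥ (α−c)∫u². Any admissible α is ≤ 1 (rapidly oscillating u have ∫u²/∫(u')² → 0), and α = 1 would force 0 ≥ (1−c)∫u², impossible since c < 1; so 1−α > 0. By the sharp Poincaré inequality on H^1_0 of an interval of length L, ∫(u')² ≥ (π/L)²∫u² with equality for the first sine mode sin(π(x−x₀)/L) (x₀ the left endpoint), so the inequality holds for all u iff (1−α)(π/L)² ≥ α − c, i.e. α ≤ ((π/L)² + c)/((π/L)² + 1) = (1 + c(L/π)²)/(1 + (L/π)²). (Direct route, valid since c ≤ 0: Poincaré gives c∫u² ≥ c(L/π)²∫(u')², so a(u,u) ≥ (1 + c(L/π)²)∫(u')², while ||u||_{H^1}² ≤ (1 + (L/π)²)∫(u')²; dividing yields the same α.) With (π/L)² = π^2/4 and c = -2, the largest admissible constant is α = ((π/L)² + c)/((π/L)² + 1).
Simplifying, α = (-8 + π^2)/(4 + π^2).


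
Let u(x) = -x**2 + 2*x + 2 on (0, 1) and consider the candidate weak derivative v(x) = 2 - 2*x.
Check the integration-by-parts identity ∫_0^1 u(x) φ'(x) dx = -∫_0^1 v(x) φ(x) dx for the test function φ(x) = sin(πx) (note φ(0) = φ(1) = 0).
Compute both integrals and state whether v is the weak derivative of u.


LHS = -2/π, RHS = -2/π. Yes, v = u' weakly.

u(x) = -x**2 + 2*x + 2, classical derivative u'(x) = 2 - 2*x.
φ(x) = sin(πx), so φ'(x) = π*cos(π*x).
Note φ(0) = φ(1) = 0, so the boundary term u·φ vanishes.
LHS = ∫_0^1 u(x) φ'(x) dx = ∫_0^1 (-π*x^2*cos(π*x) + 2*π*x*cos(π*x) + 2*π*cos(π*x)) dx. Term by term:
  ∫_0^1 2*π*cos(π*x) dx = 0;  ∫_0^1 -π*x^2*cos(π*x) dx = 2/π;  ∫_0^1 2*π*x*cos(π*x) dx = -4/π.
Sum: 0 + 2/π − 4/π = -2/π.
So LHS = -2/π.
∫_0^1 v(x) φ(x) dx = ∫_0^1 (-2*x*sin(π*x) + 2*sin(π*x)) dx. Term by term:
  ∫_0^1 2*sin(π*x) dx = 4/π;  ∫_0^1 -2*x*sin(π*x) dx = -2/π.
Sum: 4/π − 2/π = 2/π.
So RHS = -∫_0^1 v(x) φ(x) dx = -2/π.
LHS = RHS, so the identity holds for this test φ.
Moreover u is smooth here and v(x) = u'(x) = 2 - 2*x pointwise, so the identity holds for every test function. Hence v is the weak derivative of u.


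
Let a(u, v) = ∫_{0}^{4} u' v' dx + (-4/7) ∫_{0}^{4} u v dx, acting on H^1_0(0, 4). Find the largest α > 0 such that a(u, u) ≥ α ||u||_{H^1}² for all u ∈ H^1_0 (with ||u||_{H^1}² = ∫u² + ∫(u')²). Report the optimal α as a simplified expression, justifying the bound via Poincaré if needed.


α = (-64/7 + π^2)/(π^2 + 16)

Coercivity of a(·,·) on H^1_0(0, 4) means a(u, u) ≥ α ||u||_{H^1}² for every u ∈ H^1_0.
The interval has length L = 4, and Poincaré/coercivity depend only on L. Here a(u, u) = ∫(u')² + (-4/7)·∫u².
Here c = -4/7 < 0 with |c| < (π/L)² = π^2/16, so coercivity still holds. The condition a(u,u) ≥ α||u||_{H^1}² reads (1−α)∫(u')² ≥ (α−c)∫u². Any admissible α is ≤ 1 (rapidly oscillating u have ∫u²/∫(u')² → 0), and α = 1 would force 0 ≥ (1−c)∫u², impossible since c < 1; so 1−α > 0. By the sharp Poincaré inequality on H^1_0 of an interval of length L, ∫(u')² ≥ (π/L)²∫u² with equality for the first sine mode sin(π(x−x₀)/L) (x₀ the left endpoint), so the inequality holds for all u iff (1−α)(π/L)² ≥ α − c, i.e. α ≤ ((π/L)² + c)/((π/L)² + 1) = (1 + c(L/π)²)/(1 + (L/π)²). (Direct route, valid since c ≤ 0: Poincaré gives c∫u² ≥ c(L/π)²∫(u')², so a(u,u) ≥ (1 + c(L/π)²)∫(u')², while ||u||_{H^1}² ≤ (1 + (L/π)²)∫(u')²; dividing yields the same α.) With (π/L)² = π^2/16 and c = -4/7, the largest admissible constant is α = ((π/L)² + c)/((π/L)² + 1).
Simplifying, α = (-64/7 + π^2)/(π^2 + 16).


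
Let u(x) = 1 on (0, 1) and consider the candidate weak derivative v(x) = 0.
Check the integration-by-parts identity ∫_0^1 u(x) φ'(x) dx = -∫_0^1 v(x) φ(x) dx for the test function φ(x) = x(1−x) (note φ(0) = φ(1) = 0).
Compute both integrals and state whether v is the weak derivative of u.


LHS = 0, RHS = 0. Yes, v = u' weakly.

u(x) = 1, classical derivative u'(x) = 0.
φ(x) = x(1−x), so φ'(x) = 1 - 2*x.
Note φ(0) = φ(1) = 0, so the boundary term u·φ vanishes.
LHS = ∫_0^1 u(x) φ'(x) dx = ∫_0^1 (1 - 2*x) dx. Term by term:
  ∫_0^1 -2*x dx = -1;  ∫_0^1 1 dx = 1.
Sum: -1 + 1 = 0.
So LHS = 0.
∫_0^1 v(x) φ(x) dx = ∫_0^1 (0) dx. Term by term:
  ∫_0^1 0 dx = 0.
So RHS = -∫_0^1 v(x) φ(x) dx = 0.
LHS = RHS, so the identity holds for this test φ.
Moreover u is smooth here and v(x) = u'(x) = 0 pointwise, so the identity holds for every test function. Hence v is the weak derivative of u.


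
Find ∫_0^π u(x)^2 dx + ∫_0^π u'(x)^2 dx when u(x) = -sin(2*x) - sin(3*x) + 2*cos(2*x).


||u||_{H^1(0,π)}^2 = -24 + 35*π/2

u'(x) = -4*sin(2*x) - 2*cos(2*x) - 3*cos(3*x).
Expand u² and (u')² and integrate term by term on (0, π), using: for integers n ≥ 1, ∫_0^π sin²(nx) dx = ∫_0^π cos²(nx) dx = π/2; for n ≠ n', ∫_0^π sin(nx)sin(n'x) dx = ∫_0^π cos(nx)cos(n'x) dx = 0; and by product-to-sum, ∫_0^π sin(nx)cos(n'x) dx = ½∫_0^π [sin((n+n')x) + sin((n−n')x)] dx, which is 0 when n+n' is even and 2n/(n²−n'²) when n+n' is odd (it need not vanish on (0, π)).
  u² squared terms: (-1)²·∫sin(2x)² dx = 1·π/2 = π/2;  (-1)²·∫sin(3x)² dx = 1·π/2 = π/2;  (2)²·∫cos(2x)² dx = 4·π/2 = 2*π.
  u² cross terms: 2·(-1)·(-1)·∫sin(2x)·sin(3x) dx = 2·(0) = 0;  2·(-1)·(2)·∫sin(2x)·cos(2x) dx = -4·(0) = 0;  2·(-1)·(2)·∫sin(3x)·cos(2x) dx = -4·(6/5) = -24/5.
  So ∫_0^π u² dx = π/2 + π/2 + 2*π + 0 + 0 − 24/5 = -24/5 + 3*π.
  (u')² squared terms: (-4)²·∫sin(2x)² dx = 16·π/2 = 8*π;  (-3)²·∫cos(3x)² dx = 9·π/2 = 9*π/2;  (-2)²·∫cos(2x)² dx = 4·π/2 = 2*π.
  (u')² cross terms: 2·(-4)·(-3)·∫sin(2x)·cos(3x) dx = 24·(-4/5) = -96/5;  2·(-4)·(-2)·∫sin(2x)·cos(2x) dx = 16·(0) = 0;  2·(-3)·(-2)·∫cos(3x)·cos(2x) dx = 12·(0) = 0.
  So ∫_0^π (u')² dx = 8*π + 9*π/2 + 2*π − 96/5 + 0 + 0 = -96/5 + 29*π/2.
||u||_{H^1}^2 = (-24/5 + 3*π) + (-96/5 + 29*π/2) = -24 + 35*π/2.
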